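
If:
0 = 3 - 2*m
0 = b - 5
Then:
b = 5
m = 3/2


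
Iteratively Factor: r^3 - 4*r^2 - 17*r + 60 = (r - 5)*(r^2 + r - 12) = (r - 5)*(r + 4)*(r - 3)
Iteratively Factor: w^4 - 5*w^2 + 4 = (w - 1)*(w^3 + w^2 - 4*w - 4) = (w - 1)*(w + 1)*(w^2 - 4) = (w - 1)*(w + 1)*(w + 2)*(w - 2)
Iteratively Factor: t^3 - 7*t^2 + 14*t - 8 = (t - 4)*(t^2 - 3*t + 2) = (t - 4)*(t - 1)*(t - 2)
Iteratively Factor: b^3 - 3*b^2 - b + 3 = (b - 3)*(b^2 - 1) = (b - 3)*(b + 1)*(b - 1)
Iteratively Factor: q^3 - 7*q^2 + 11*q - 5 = (q - 1)*(q^2 - 6*q + 5) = (q - 5)*(q - 1)*(q - 1)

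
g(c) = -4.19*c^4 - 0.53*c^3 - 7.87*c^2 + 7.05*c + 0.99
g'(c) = -16.76*c^3 - 1.59*c^2 - 15.74*c + 7.05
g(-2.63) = -262.81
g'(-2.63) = 342.34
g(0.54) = 2.06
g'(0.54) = -4.55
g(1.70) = -47.37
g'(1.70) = -106.64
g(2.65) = -252.09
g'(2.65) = -357.72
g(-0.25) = -1.27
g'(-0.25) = 11.15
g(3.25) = -544.88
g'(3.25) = -636.24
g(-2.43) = -201.10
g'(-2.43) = 276.40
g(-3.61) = -813.70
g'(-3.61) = 831.64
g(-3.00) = -416.07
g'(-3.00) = 492.48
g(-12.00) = -87184.89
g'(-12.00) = 28928.25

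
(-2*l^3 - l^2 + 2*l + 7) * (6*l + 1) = -12*l^4 - 8*l^3 + 11*l^2 + 44*l + 7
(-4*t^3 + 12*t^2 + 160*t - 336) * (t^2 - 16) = -4*t^5 + 12*t^4 + 224*t^3 - 528*t^2 - 2560*t + 5376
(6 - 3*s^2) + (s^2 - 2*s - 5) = -2*s^2 - 2*s + 1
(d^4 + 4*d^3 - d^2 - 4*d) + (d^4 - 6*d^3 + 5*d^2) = 2*d^4 - 2*d^3 + 4*d^2 - 4*d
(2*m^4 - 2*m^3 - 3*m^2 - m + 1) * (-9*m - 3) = -18*m^5 + 12*m^4 + 33*m^3 + 18*m^2 - 6*m - 3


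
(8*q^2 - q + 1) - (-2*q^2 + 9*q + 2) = 10*q^2 - 10*q - 1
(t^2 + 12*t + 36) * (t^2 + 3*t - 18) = t^4 + 15*t^3 + 54*t^2 - 108*t - 648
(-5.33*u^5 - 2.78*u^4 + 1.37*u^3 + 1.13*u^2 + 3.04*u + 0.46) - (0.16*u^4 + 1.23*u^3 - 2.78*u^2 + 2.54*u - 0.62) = -5.33*u^5 - 2.94*u^4 + 0.14*u^3 + 3.91*u^2 + 0.5*u + 1.08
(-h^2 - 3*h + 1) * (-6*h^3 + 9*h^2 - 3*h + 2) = 6*h^5 + 9*h^4 - 30*h^3 + 16*h^2 - 9*h + 2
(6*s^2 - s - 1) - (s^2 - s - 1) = 5*s^2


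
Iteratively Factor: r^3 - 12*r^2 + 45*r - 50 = (r - 5)*(r^2 - 7*r + 10) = (r - 5)*(r - 2)*(r - 5)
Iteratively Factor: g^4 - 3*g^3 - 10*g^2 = (g + 2)*(g^3 - 5*g^2) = g*(g + 2)*(g^2 - 5*g) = g*(g - 5)*(g + 2)*(g)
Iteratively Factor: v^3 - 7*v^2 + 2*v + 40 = (v + 2)*(v^2 - 9*v + 20) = (v - 4)*(v + 2)*(v - 5)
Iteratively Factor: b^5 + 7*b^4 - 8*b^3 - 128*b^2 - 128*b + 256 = (b + 4)*(b^4 + 3*b^3 - 20*b^2 - 48*b + 64) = (b + 4)^2*(b^3 - b^2 - 16*b + 16) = (b + 4)^3*(b^2 - 5*b + 4) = (b - 1)*(b + 4)^3*(b - 4)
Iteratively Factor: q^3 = (q)*(q^2) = q^2*(q)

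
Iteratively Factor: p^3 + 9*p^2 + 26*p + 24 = (p + 3)*(p^2 + 6*p + 8) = (p + 2)*(p + 3)*(p + 4)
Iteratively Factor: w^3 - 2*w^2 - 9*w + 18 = (w - 3)*(w^2 + w - 6) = (w - 3)*(w + 3)*(w - 2)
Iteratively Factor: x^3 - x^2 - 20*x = (x - 5)*(x^2 + 4*x) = (x - 5)*(x + 4)*(x)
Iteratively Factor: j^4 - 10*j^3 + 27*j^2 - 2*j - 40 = (j + 1)*(j^3 - 11*j^2 + 38*j - 40) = (j - 4)*(j + 1)*(j^2 - 7*j + 10) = (j - 5)*(j - 4)*(j + 1)*(j - 2)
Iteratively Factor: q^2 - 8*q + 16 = (q - 4)*(q - 4)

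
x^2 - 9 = (x - 3)*(x + 3)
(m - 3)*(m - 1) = m^2 - 4*m + 3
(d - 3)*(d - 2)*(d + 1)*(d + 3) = d^4 - d^3 - 11*d^2 + 9*d + 18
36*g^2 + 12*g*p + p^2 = (6*g + p)^2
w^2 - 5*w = w*(w - 5)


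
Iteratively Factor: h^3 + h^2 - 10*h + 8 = (h + 4)*(h^2 - 3*h + 2) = (h - 2)*(h + 4)*(h - 1)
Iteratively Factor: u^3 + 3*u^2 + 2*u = (u + 1)*(u^2 + 2*u) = (u + 1)*(u + 2)*(u)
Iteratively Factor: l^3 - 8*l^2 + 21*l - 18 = (l - 2)*(l^2 - 6*l + 9) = (l - 3)*(l - 2)*(l - 3)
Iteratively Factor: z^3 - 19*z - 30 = (z + 2)*(z^2 - 2*z - 15) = (z + 2)*(z + 3)*(z - 5)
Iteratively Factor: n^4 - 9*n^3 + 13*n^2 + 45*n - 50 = (n - 1)*(n^3 - 8*n^2 + 5*n + 50) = (n - 1)*(n + 2)*(n^2 - 10*n + 25) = (n - 5)*(n - 1)*(n + 2)*(n - 5)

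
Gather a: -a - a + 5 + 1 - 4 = 2 - 2*a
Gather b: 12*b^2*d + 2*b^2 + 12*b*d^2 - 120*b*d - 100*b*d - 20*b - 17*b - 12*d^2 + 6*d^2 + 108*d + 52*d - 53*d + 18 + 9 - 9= b^2*(12*d + 2) + b*(12*d^2 - 220*d - 37) - 6*d^2 + 107*d + 18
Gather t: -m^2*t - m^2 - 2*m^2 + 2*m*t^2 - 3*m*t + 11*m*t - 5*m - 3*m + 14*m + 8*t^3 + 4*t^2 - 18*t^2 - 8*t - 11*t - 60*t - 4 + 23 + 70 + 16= -3*m^2 + 6*m + 8*t^3 + t^2*(2*m - 14) + t*(-m^2 + 8*m - 79) + 105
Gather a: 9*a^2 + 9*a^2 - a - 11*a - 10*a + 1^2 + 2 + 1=18*a^2 - 22*a + 4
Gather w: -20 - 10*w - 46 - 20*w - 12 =-30*w - 78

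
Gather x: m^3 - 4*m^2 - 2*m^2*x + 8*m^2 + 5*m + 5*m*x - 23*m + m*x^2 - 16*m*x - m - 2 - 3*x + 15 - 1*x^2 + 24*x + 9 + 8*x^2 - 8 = m^3 + 4*m^2 - 19*m + x^2*(m + 7) + x*(-2*m^2 - 11*m + 21) + 14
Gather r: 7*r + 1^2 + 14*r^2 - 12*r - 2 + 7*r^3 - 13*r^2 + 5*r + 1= 7*r^3 + r^2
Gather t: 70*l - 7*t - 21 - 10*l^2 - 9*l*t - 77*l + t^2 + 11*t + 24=-10*l^2 - 7*l + t^2 + t*(4 - 9*l) + 3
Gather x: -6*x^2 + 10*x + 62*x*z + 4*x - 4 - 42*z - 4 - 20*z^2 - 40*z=-6*x^2 + x*(62*z + 14) - 20*z^2 - 82*z - 8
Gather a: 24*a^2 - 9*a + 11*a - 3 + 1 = 24*a^2 + 2*a - 2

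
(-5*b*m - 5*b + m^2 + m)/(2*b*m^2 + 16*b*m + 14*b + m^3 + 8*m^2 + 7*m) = (-5*b + m)/(2*b*m + 14*b + m^2 + 7*m)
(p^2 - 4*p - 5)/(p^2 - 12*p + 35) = (p + 1)/(p - 7)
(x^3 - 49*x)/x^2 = x - 49/x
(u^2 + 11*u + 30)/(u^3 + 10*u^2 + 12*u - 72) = (u + 5)/(u^2 + 4*u - 12)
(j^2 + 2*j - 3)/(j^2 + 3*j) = (j - 1)/j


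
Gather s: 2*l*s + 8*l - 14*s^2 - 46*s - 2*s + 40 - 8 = 8*l - 14*s^2 + s*(2*l - 48) + 32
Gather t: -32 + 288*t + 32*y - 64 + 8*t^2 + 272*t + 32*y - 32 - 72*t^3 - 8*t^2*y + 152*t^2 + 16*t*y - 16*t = -72*t^3 + t^2*(160 - 8*y) + t*(16*y + 544) + 64*y - 128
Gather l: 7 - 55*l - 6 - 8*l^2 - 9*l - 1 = -8*l^2 - 64*l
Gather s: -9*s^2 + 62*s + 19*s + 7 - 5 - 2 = -9*s^2 + 81*s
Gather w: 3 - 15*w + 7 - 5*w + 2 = 12 - 20*w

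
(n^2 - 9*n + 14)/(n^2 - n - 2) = (n - 7)/(n + 1)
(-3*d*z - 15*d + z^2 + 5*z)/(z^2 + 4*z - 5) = (-3*d + z)/(z - 1)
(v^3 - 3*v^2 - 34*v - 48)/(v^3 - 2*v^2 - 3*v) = (-v^3 + 3*v^2 + 34*v + 48)/(v*(-v^2 + 2*v + 3))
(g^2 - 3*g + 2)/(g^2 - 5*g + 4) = (g - 2)/(g - 4)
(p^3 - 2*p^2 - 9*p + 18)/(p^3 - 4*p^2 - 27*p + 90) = (p^2 + p - 6)/(p^2 - p - 30)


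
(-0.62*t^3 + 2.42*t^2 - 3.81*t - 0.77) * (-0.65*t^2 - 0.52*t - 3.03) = 0.403*t^5 - 1.2506*t^4 + 3.0967*t^3 - 4.8509*t^2 + 11.9447*t + 2.3331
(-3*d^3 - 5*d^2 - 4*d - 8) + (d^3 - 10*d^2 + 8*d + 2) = -2*d^3 - 15*d^2 + 4*d - 6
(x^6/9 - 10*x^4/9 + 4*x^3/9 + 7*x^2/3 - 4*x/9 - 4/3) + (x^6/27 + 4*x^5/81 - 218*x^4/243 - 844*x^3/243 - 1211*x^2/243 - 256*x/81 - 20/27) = 4*x^6/27 + 4*x^5/81 - 488*x^4/243 - 736*x^3/243 - 644*x^2/243 - 292*x/81 - 56/27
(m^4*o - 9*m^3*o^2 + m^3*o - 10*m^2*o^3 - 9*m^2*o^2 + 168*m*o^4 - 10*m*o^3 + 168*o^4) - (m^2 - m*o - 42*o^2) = m^4*o - 9*m^3*o^2 + m^3*o - 10*m^2*o^3 - 9*m^2*o^2 - m^2 + 168*m*o^4 - 10*m*o^3 + m*o + 168*o^4 + 42*o^2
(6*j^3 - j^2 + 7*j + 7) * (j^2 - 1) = 6*j^5 - j^4 + j^3 + 8*j^2 - 7*j - 7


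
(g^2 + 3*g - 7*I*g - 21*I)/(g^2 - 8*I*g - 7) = (g + 3)/(g - I)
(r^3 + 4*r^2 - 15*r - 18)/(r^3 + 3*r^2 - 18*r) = (r + 1)/r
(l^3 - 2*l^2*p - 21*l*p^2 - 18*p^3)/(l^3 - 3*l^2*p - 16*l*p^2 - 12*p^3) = (l + 3*p)/(l + 2*p)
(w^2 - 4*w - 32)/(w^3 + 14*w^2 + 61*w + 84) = (w - 8)/(w^2 + 10*w + 21)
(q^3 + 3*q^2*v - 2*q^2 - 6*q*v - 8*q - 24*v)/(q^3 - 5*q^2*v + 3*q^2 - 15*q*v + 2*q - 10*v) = (q^2 + 3*q*v - 4*q - 12*v)/(q^2 - 5*q*v + q - 5*v)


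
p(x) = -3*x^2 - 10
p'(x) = -6*x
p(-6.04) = -119.44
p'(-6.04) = 36.24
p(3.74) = -51.96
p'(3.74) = -22.44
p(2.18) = -24.26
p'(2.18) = -13.08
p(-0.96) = -12.76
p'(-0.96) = 5.76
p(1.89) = -20.72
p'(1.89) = -11.34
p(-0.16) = -10.08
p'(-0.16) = 0.96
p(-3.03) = -37.54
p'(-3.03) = 18.18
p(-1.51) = -16.84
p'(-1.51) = 9.06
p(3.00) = -37.00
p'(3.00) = -18.00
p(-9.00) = -253.00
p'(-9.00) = 54.00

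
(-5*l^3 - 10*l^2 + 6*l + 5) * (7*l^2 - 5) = -35*l^5 - 70*l^4 + 67*l^3 + 85*l^2 - 30*l - 25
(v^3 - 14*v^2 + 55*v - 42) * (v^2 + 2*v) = v^5 - 12*v^4 + 27*v^3 + 68*v^2 - 84*v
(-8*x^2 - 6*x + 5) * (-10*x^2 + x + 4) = 80*x^4 + 52*x^3 - 88*x^2 - 19*x + 20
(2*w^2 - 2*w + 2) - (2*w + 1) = 2*w^2 - 4*w + 1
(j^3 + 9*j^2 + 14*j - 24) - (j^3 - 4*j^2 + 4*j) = 13*j^2 + 10*j - 24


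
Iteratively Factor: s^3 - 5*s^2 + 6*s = (s)*(s^2 - 5*s + 6) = s*(s - 2)*(s - 3)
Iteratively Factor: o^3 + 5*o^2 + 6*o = (o + 2)*(o^2 + 3*o) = o*(o + 2)*(o + 3)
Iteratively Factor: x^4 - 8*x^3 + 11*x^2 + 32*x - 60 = (x - 5)*(x^3 - 3*x^2 - 4*x + 12) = (x - 5)*(x + 2)*(x^2 - 5*x + 6) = (x - 5)*(x - 2)*(x + 2)*(x - 3)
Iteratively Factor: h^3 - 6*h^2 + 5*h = (h)*(h^2 - 6*h + 5) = h*(h - 5)*(h - 1)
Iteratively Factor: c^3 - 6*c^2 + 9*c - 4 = (c - 1)*(c^2 - 5*c + 4) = (c - 1)^2*(c - 4)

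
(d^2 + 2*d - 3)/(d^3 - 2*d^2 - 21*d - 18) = (d - 1)/(d^2 - 5*d - 6)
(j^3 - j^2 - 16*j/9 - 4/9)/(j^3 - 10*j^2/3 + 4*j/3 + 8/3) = (j + 1/3)/(j - 2)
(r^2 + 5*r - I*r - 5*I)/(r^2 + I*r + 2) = (r + 5)/(r + 2*I)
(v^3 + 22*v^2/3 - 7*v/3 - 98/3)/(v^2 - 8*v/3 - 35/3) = (v^2 + 5*v - 14)/(v - 5)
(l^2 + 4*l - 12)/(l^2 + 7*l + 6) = (l - 2)/(l + 1)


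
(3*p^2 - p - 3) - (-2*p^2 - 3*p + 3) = 5*p^2 + 2*p - 6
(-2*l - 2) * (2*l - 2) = 4 - 4*l^2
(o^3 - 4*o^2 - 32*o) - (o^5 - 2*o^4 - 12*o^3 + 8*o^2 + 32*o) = -o^5 + 2*o^4 + 13*o^3 - 12*o^2 - 64*o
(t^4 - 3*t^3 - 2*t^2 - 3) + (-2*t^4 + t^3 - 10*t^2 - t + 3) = -t^4 - 2*t^3 - 12*t^2 - t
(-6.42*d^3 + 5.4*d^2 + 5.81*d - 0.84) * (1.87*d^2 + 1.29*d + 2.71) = -12.0054*d^5 + 1.8162*d^4 + 0.432500000000001*d^3 + 20.5581*d^2 + 14.6615*d - 2.2764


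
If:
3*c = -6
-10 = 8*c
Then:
No Solution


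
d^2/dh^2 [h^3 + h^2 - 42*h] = 6*h + 2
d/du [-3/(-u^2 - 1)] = -6*u/(u^2 + 1)^2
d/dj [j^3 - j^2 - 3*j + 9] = 3*j^2 - 2*j - 3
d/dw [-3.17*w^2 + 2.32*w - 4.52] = 2.32 - 6.34*w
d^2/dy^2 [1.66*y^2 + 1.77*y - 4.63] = 3.32000000000000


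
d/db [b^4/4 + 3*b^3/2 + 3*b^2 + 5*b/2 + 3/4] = b^3 + 9*b^2/2 + 6*b + 5/2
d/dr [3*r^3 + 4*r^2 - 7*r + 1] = 9*r^2 + 8*r - 7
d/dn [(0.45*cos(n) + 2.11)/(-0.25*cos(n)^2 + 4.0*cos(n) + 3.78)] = (-0.1125*cos(n)^2 - 1.055*cos(n) + 6.739)*sin(n)/(0.0625*cos(n)^4 - 2.0*cos(n)^3 + 14.11*cos(n)^2 + 30.24*cos(n) + 14.2884)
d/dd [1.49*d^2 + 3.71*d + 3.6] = 2.98*d + 3.71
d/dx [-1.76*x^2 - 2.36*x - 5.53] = -3.52*x - 2.36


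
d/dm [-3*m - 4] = -3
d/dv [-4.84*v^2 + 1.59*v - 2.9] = 1.59 - 9.68*v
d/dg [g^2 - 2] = 2*g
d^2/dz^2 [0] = 0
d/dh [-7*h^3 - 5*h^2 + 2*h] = -21*h^2 - 10*h + 2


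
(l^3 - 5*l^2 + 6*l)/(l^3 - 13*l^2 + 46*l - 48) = l/(l - 8)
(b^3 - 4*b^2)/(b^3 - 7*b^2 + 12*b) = b/(b - 3)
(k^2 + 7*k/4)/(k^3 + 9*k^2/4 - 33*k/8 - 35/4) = 2*k/(2*k^2 + k - 10)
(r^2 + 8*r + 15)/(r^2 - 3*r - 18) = (r + 5)/(r - 6)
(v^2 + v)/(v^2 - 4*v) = (v + 1)/(v - 4)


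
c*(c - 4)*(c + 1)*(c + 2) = c^4 - c^3 - 10*c^2 - 8*c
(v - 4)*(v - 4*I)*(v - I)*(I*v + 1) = I*v^4 + 6*v^3 - 4*I*v^3 - 24*v^2 - 9*I*v^2 - 4*v + 36*I*v + 16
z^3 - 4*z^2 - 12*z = z*(z - 6)*(z + 2)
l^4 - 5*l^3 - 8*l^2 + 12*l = l*(l - 6)*(l - 1)*(l + 2)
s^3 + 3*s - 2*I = (s - I)^2*(s + 2*I)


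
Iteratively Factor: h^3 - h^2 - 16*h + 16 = (h - 1)*(h^2 - 16) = (h - 1)*(h + 4)*(h - 4)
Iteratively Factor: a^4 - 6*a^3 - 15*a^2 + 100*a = (a - 5)*(a^3 - a^2 - 20*a) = (a - 5)^2*(a^2 + 4*a) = (a - 5)^2*(a + 4)*(a)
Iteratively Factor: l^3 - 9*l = (l - 3)*(l^2 + 3*l) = l*(l - 3)*(l + 3)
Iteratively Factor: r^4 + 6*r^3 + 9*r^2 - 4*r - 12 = (r + 2)*(r^3 + 4*r^2 + r - 6) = (r - 1)*(r + 2)*(r^2 + 5*r + 6) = (r - 1)*(r + 2)^2*(r + 3)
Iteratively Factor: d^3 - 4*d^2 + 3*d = (d)*(d^2 - 4*d + 3) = d*(d - 1)*(d - 3)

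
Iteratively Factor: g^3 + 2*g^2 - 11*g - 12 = (g + 4)*(g^2 - 2*g - 3) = (g + 1)*(g + 4)*(g - 3)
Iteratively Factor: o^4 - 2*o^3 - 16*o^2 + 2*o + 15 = (o - 1)*(o^3 - o^2 - 17*o - 15) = (o - 1)*(o + 1)*(o^2 - 2*o - 15) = (o - 1)*(o + 1)*(o + 3)*(o - 5)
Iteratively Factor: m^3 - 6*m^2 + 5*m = (m - 5)*(m^2 - m) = (m - 5)*(m - 1)*(m)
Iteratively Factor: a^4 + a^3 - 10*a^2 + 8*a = (a - 2)*(a^3 + 3*a^2 - 4*a) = (a - 2)*(a + 4)*(a^2 - a) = a*(a - 2)*(a + 4)*(a - 1)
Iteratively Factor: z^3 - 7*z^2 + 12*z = (z - 3)*(z^2 - 4*z) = z*(z - 3)*(z - 4)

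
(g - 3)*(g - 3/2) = g^2 - 9*g/2 + 9/2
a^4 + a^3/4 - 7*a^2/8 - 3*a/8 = a*(a - 1)*(a + 1/2)*(a + 3/4)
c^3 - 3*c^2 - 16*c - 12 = (c - 6)*(c + 1)*(c + 2)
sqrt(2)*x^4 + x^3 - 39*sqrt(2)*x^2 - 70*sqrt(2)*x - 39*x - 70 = (x - 7)*(x + 2)*(x + 5)*(sqrt(2)*x + 1)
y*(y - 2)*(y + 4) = y^3 + 2*y^2 - 8*y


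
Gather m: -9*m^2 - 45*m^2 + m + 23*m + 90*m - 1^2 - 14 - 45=-54*m^2 + 114*m - 60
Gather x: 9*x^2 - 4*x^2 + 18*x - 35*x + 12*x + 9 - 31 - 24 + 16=5*x^2 - 5*x - 30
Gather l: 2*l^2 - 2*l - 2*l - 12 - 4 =2*l^2 - 4*l - 16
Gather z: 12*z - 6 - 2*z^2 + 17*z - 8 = -2*z^2 + 29*z - 14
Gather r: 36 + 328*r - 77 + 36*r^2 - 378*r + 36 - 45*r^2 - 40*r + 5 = -9*r^2 - 90*r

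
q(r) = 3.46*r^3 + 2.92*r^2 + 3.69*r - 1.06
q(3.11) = 142.74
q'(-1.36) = 14.95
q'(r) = 10.38*r^2 + 5.84*r + 3.69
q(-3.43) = -118.99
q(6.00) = 873.56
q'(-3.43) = 105.78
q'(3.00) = 114.63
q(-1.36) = -9.38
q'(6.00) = 412.41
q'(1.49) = 35.44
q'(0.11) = 4.46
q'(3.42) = 145.07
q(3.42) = 184.12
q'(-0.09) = 3.25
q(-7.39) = -1265.26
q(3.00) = 129.71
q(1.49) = 22.37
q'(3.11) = 122.25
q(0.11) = -0.61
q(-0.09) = -1.37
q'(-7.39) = 527.41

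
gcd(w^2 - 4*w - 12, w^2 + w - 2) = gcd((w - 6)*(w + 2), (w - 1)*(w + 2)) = w + 2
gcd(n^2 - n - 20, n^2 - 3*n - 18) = 1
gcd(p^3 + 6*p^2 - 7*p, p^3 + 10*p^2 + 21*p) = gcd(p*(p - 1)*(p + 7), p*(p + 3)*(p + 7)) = p^2 + 7*p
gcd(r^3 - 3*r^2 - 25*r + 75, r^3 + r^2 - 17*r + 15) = r^2 + 2*r - 15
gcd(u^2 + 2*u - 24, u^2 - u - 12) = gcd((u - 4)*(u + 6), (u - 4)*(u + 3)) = u - 4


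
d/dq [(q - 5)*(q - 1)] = 2*q - 6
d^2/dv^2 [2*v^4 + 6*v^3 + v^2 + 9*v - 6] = 24*v^2 + 36*v + 2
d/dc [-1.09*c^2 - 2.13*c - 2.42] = -2.18*c - 2.13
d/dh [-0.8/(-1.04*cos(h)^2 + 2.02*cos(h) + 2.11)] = (1.664*cos(h) - 1.616)*sin(h)/(-1.04*cos(h)^2 + 2.02*cos(h) + 2.11)^2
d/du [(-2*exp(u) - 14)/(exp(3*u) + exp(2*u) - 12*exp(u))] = 4*(exp(3*u) + 11*exp(2*u) + 7*exp(u) - 42)*exp(-u)/(exp(4*u) + 2*exp(3*u) - 23*exp(2*u) - 24*exp(u) + 144)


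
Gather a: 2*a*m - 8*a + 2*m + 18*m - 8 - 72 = a*(2*m - 8) + 20*m - 80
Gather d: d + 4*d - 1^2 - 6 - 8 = 5*d - 15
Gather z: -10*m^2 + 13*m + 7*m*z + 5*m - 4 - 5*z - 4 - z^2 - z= -10*m^2 + 18*m - z^2 + z*(7*m - 6) - 8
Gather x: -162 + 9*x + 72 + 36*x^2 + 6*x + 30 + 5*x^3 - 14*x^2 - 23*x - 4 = 5*x^3 + 22*x^2 - 8*x - 64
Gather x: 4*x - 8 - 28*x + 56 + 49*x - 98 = 25*x - 50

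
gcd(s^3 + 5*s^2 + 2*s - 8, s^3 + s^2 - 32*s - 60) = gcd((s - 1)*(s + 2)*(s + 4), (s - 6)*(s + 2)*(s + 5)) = s + 2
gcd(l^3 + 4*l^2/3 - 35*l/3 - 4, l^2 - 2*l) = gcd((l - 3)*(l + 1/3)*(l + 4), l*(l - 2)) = 1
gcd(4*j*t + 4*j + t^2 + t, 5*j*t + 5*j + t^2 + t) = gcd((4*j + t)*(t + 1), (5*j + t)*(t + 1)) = t + 1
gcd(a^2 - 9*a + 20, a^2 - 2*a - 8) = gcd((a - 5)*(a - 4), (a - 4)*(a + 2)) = a - 4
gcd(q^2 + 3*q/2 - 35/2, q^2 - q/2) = 1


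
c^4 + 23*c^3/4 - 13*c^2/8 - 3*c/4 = c*(c - 1/2)*(c + 1/4)*(c + 6)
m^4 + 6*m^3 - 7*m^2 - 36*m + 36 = (m - 2)*(m - 1)*(m + 3)*(m + 6)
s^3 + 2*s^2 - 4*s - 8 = (s - 2)*(s + 2)^2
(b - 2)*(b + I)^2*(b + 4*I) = b^4 - 2*b^3 + 6*I*b^3 - 9*b^2 - 12*I*b^2 + 18*b - 4*I*b + 8*I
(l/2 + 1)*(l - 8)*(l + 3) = l^3/2 - 3*l^2/2 - 17*l - 24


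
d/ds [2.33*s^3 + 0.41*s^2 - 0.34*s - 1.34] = 6.99*s^2 + 0.82*s - 0.34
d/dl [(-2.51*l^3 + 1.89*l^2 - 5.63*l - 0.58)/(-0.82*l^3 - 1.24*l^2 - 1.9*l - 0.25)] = (4.6622*l^4 + 0.3048*l^3 - 10.1165*l^2 - 2.3834*l + 0.3055)/(0.6724*l^6 + 2.0336*l^5 + 4.6536*l^4 + 5.122*l^3 + 4.23*l^2 + 0.95*l + 0.0625)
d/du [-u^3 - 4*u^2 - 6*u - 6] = -3*u^2 - 8*u - 6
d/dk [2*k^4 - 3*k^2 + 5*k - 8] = 8*k^3 - 6*k + 5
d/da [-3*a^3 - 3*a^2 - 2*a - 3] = -9*a^2 - 6*a - 2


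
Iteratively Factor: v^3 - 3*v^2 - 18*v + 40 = (v - 5)*(v^2 + 2*v - 8) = (v - 5)*(v + 4)*(v - 2)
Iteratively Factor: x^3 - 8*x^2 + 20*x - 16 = (x - 2)*(x^2 - 6*x + 8) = (x - 2)^2*(x - 4)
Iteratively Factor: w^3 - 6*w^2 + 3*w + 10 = (w - 2)*(w^2 - 4*w - 5) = (w - 2)*(w + 1)*(w - 5)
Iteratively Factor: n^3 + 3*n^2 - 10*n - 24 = (n + 2)*(n^2 + n - 12) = (n - 3)*(n + 2)*(n + 4)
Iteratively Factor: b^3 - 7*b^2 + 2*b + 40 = (b - 5)*(b^2 - 2*b - 8) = (b - 5)*(b - 4)*(b + 2)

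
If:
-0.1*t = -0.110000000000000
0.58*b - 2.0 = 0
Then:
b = 3.45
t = 1.10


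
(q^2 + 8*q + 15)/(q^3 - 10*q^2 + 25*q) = (q^2 + 8*q + 15)/(q*(q^2 - 10*q + 25))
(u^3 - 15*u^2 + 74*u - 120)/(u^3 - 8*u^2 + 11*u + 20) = (u - 6)/(u + 1)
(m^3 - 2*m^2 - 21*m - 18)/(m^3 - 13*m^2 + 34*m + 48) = (m + 3)/(m - 8)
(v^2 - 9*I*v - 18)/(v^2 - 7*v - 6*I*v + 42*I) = (v - 3*I)/(v - 7)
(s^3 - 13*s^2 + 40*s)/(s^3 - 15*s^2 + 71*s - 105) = s*(s - 8)/(s^2 - 10*s + 21)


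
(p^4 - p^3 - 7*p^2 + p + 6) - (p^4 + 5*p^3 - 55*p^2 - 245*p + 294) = -6*p^3 + 48*p^2 + 246*p - 288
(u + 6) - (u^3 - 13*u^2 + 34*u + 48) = -u^3 + 13*u^2 - 33*u - 42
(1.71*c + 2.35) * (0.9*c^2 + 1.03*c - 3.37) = 1.539*c^3 + 3.8763*c^2 - 3.3422*c - 7.9195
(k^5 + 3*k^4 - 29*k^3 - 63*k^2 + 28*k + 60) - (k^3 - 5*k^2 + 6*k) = k^5 + 3*k^4 - 30*k^3 - 58*k^2 + 22*k + 60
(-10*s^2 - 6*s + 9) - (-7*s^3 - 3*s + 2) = 7*s^3 - 10*s^2 - 3*s + 7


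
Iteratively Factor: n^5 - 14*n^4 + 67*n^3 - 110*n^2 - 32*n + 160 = (n - 4)*(n^4 - 10*n^3 + 27*n^2 - 2*n - 40) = (n - 4)^2*(n^3 - 6*n^2 + 3*n + 10) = (n - 4)^2*(n - 2)*(n^2 - 4*n - 5) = (n - 5)*(n - 4)^2*(n - 2)*(n + 1)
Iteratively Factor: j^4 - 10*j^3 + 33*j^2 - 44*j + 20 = (j - 1)*(j^3 - 9*j^2 + 24*j - 20) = (j - 2)*(j - 1)*(j^2 - 7*j + 10) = (j - 5)*(j - 2)*(j - 1)*(j - 2)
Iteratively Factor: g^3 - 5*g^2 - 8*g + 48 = (g - 4)*(g^2 - g - 12) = (g - 4)*(g + 3)*(g - 4)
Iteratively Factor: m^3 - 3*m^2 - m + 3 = (m + 1)*(m^2 - 4*m + 3) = (m - 1)*(m + 1)*(m - 3)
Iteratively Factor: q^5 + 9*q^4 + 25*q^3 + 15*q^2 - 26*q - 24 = (q + 1)*(q^4 + 8*q^3 + 17*q^2 - 2*q - 24) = (q + 1)*(q + 4)*(q^3 + 4*q^2 + q - 6) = (q + 1)*(q + 2)*(q + 4)*(q^2 + 2*q - 3) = (q + 1)*(q + 2)*(q + 3)*(q + 4)*(q - 1)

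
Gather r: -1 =-1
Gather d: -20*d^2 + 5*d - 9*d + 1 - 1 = -20*d^2 - 4*d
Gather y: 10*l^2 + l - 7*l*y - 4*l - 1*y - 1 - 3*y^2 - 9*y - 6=10*l^2 - 3*l - 3*y^2 + y*(-7*l - 10) - 7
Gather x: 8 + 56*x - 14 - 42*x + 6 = 14*x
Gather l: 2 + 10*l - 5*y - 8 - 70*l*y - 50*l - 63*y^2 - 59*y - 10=l*(-70*y - 40) - 63*y^2 - 64*y - 16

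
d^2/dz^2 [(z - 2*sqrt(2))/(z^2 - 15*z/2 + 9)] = 4*((z - 2*sqrt(2))*(4*z - 15)^2 + (-6*z + 4*sqrt(2) + 15)*(2*z^2 - 15*z + 18))/(2*z^2 - 15*z + 18)^3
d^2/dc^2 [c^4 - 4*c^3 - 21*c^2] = 12*c^2 - 24*c - 42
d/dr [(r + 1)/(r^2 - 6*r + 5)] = (r^2 - 6*r - 2*(r - 3)*(r + 1) + 5)/(r^2 - 6*r + 5)^2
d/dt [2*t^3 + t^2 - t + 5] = 6*t^2 + 2*t - 1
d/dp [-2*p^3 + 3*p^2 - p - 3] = -6*p^2 + 6*p - 1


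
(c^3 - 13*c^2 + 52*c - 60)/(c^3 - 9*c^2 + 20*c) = (c^2 - 8*c + 12)/(c*(c - 4))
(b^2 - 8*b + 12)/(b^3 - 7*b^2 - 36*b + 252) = (b - 2)/(b^2 - b - 42)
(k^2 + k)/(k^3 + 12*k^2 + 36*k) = (k + 1)/(k^2 + 12*k + 36)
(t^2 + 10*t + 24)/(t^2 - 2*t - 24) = (t + 6)/(t - 6)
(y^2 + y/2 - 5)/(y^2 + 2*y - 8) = (y + 5/2)/(y + 4)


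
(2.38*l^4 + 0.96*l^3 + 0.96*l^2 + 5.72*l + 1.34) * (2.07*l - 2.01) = 4.9266*l^5 - 2.7966*l^4 + 0.0576000000000001*l^3 + 9.9108*l^2 - 8.7234*l - 2.6934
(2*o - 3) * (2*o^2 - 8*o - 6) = 4*o^3 - 22*o^2 + 12*o + 18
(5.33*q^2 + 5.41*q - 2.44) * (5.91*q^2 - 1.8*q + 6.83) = 31.5003*q^4 + 22.3791*q^3 + 12.2455*q^2 + 41.3423*q - 16.6652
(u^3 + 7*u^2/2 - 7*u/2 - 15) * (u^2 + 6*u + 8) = u^5 + 19*u^4/2 + 51*u^3/2 - 8*u^2 - 118*u - 120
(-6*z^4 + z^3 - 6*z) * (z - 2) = -6*z^5 + 13*z^4 - 2*z^3 - 6*z^2 + 12*z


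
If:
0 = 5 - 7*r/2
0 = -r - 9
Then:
No Solution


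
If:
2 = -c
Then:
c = -2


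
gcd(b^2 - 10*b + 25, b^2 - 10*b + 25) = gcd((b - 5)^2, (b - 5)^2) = b^2 - 10*b + 25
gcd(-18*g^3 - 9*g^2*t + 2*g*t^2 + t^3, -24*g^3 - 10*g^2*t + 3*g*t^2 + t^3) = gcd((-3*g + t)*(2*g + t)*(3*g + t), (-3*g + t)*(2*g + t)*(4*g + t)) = -6*g^2 - g*t + t^2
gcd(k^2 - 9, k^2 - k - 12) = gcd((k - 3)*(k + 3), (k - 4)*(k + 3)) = k + 3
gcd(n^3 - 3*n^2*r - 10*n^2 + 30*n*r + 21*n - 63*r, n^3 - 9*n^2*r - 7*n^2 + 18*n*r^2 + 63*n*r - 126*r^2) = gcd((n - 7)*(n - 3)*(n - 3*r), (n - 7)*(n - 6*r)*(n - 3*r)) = -n^2 + 3*n*r + 7*n - 21*r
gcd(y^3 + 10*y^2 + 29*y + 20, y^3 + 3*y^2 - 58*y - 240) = y + 5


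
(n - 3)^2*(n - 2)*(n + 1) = n^4 - 7*n^3 + 13*n^2 + 3*n - 18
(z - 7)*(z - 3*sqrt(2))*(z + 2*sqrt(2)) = z^3 - 7*z^2 - sqrt(2)*z^2 - 12*z + 7*sqrt(2)*z + 84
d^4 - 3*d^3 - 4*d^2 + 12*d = d*(d - 3)*(d - 2)*(d + 2)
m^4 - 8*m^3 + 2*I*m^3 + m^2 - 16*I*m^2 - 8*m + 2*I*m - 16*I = (m - 8)*(m - I)*(m + I)*(m + 2*I)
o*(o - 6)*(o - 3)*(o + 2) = o^4 - 7*o^3 + 36*o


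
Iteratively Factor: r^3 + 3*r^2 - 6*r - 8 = (r + 4)*(r^2 - r - 2) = (r + 1)*(r + 4)*(r - 2)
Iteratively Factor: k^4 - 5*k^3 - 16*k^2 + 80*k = (k)*(k^3 - 5*k^2 - 16*k + 80) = k*(k - 5)*(k^2 - 16) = k*(k - 5)*(k + 4)*(k - 4)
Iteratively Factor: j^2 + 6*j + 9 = (j + 3)*(j + 3)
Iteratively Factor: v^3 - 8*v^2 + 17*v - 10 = (v - 1)*(v^2 - 7*v + 10) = (v - 5)*(v - 1)*(v - 2)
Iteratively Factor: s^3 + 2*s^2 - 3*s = (s + 3)*(s^2 - s) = (s - 1)*(s + 3)*(s)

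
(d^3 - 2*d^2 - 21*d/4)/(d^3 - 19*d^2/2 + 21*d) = (d + 3/2)/(d - 6)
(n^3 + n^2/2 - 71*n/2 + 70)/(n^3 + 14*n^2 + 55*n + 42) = (n^2 - 13*n/2 + 10)/(n^2 + 7*n + 6)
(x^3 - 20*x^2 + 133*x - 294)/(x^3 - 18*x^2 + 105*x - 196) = (x - 6)/(x - 4)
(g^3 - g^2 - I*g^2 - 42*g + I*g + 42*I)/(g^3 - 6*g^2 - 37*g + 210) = (g - I)/(g - 5)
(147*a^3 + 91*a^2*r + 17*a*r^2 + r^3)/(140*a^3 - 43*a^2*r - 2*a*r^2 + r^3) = (21*a^2 + 10*a*r + r^2)/(20*a^2 - 9*a*r + r^2)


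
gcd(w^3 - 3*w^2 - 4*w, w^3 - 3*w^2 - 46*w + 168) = w - 4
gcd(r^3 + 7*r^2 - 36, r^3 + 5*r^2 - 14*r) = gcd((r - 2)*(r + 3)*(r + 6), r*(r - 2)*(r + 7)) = r - 2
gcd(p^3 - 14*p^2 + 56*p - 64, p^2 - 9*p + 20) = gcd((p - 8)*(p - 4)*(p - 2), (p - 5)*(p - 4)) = p - 4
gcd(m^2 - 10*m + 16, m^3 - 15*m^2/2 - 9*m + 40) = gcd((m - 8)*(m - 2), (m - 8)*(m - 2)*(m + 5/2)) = m^2 - 10*m + 16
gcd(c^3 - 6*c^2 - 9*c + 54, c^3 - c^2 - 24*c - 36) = c^2 - 3*c - 18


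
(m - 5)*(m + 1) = m^2 - 4*m - 5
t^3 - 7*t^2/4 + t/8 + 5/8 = (t - 5/4)*(t - 1)*(t + 1/2)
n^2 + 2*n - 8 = (n - 2)*(n + 4)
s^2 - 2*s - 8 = (s - 4)*(s + 2)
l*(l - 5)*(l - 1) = l^3 - 6*l^2 + 5*l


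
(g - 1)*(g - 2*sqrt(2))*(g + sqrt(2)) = g^3 - sqrt(2)*g^2 - g^2 - 4*g + sqrt(2)*g + 4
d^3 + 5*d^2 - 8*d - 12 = (d - 2)*(d + 1)*(d + 6)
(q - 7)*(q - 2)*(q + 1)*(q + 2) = q^4 - 6*q^3 - 11*q^2 + 24*q + 28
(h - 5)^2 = h^2 - 10*h + 25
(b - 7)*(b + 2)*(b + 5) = b^3 - 39*b - 70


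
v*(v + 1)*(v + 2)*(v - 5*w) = v^4 - 5*v^3*w + 3*v^3 - 15*v^2*w + 2*v^2 - 10*v*w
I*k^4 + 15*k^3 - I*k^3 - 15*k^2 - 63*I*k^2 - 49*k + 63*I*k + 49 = (k - 7*I)^2*(k - I)*(I*k - I)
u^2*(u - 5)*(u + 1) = u^4 - 4*u^3 - 5*u^2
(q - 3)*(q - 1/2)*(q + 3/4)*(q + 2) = q^4 - 3*q^3/4 - 53*q^2/8 - 9*q/8 + 9/4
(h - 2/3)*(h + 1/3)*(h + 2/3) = h^3 + h^2/3 - 4*h/9 - 4/27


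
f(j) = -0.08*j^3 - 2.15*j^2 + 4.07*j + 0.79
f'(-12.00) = 21.11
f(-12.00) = -219.41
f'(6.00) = -30.37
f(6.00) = -69.47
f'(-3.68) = 16.64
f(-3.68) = -39.32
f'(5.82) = -29.09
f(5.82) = -64.12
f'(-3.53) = 16.26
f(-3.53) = -36.85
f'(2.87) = -10.25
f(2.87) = -7.13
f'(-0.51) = 6.20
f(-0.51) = -1.83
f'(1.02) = -0.57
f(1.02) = 2.62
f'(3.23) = -12.32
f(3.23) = -11.19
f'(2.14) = -6.23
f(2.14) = -1.13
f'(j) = -0.24*j^2 - 4.3*j + 4.07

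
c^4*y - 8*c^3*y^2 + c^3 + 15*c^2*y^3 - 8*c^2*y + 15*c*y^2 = c*(c - 5*y)*(c - 3*y)*(c*y + 1)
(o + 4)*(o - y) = o^2 - o*y + 4*o - 4*y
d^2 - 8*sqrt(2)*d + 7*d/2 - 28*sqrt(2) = (d + 7/2)*(d - 8*sqrt(2))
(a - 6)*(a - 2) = a^2 - 8*a + 12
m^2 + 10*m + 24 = (m + 4)*(m + 6)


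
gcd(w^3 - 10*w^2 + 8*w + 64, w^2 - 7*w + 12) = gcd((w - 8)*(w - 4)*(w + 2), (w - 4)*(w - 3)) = w - 4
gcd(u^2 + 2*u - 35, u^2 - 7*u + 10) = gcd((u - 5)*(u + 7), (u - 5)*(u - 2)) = u - 5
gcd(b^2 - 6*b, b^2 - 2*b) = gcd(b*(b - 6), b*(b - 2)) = b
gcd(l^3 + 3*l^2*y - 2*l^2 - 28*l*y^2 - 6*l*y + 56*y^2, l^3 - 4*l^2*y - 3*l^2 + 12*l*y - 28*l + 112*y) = -l + 4*y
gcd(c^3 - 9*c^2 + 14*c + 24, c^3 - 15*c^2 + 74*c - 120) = c^2 - 10*c + 24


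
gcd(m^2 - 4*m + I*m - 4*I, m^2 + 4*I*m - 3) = m + I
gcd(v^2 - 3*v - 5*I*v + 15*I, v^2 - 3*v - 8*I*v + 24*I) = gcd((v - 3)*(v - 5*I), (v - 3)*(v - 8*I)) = v - 3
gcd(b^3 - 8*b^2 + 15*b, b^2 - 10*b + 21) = b - 3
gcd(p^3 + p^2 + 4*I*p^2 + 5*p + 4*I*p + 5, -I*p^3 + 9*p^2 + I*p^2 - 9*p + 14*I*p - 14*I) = 1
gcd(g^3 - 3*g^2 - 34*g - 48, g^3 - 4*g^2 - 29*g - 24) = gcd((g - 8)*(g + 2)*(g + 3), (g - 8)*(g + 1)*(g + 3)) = g^2 - 5*g - 24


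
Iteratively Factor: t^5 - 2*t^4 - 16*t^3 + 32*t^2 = (t - 2)*(t^4 - 16*t^2) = t*(t - 2)*(t^3 - 16*t) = t*(t - 2)*(t + 4)*(t^2 - 4*t) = t*(t - 4)*(t - 2)*(t + 4)*(t)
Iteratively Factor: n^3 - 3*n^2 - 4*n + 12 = (n + 2)*(n^2 - 5*n + 6) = (n - 3)*(n + 2)*(n - 2)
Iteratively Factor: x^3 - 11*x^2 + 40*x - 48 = (x - 3)*(x^2 - 8*x + 16) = (x - 4)*(x - 3)*(x - 4)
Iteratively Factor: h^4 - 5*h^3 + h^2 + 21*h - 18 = (h - 3)*(h^3 - 2*h^2 - 5*h + 6) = (h - 3)*(h + 2)*(h^2 - 4*h + 3) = (h - 3)^2*(h + 2)*(h - 1)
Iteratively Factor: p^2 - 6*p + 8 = (p - 4)*(p - 2)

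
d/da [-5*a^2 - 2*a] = -10*a - 2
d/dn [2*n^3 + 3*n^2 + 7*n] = 6*n^2 + 6*n + 7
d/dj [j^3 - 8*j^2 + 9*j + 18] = 3*j^2 - 16*j + 9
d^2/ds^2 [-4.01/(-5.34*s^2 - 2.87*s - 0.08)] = (-228.695112*s^2 - 122.912916*s + 4.01*(10.68*s + 2.87)*(21.36*s + 5.74) - 3.426144)/(5.34*s^2 + 2.87*s + 0.08)^3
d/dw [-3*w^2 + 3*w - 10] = 3 - 6*w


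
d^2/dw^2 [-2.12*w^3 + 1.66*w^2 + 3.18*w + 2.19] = 3.32 - 12.72*w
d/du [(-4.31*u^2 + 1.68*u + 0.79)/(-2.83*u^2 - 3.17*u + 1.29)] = (18.4171*u^2 - 6.6484*u + 4.6715)/(8.0089*u^4 + 17.9422*u^3 + 2.7475*u^2 - 8.1786*u + 1.6641)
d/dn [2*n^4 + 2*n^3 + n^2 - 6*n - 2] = 8*n^3 + 6*n^2 + 2*n - 6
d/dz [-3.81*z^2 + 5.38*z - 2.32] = 5.38 - 7.62*z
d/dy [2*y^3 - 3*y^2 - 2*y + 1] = 6*y^2 - 6*y - 2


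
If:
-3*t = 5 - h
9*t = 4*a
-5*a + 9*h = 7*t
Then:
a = -81/7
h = -73/7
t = -36/7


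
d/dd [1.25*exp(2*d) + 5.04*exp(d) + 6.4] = (2.5*exp(d) + 5.04)*exp(d)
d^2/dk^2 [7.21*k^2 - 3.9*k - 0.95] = 14.4200000000000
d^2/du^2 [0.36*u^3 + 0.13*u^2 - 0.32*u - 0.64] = 2.16*u + 0.26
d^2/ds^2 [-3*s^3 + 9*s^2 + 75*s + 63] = 18 - 18*s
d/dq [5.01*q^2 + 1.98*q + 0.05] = 10.02*q + 1.98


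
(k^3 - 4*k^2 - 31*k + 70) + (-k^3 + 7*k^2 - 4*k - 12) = 3*k^2 - 35*k + 58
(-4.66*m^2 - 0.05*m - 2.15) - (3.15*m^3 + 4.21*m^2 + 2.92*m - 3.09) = -3.15*m^3 - 8.87*m^2 - 2.97*m + 0.94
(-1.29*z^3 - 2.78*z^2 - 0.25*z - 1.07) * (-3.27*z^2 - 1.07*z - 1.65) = 4.2183*z^5 + 10.4709*z^4 + 5.9206*z^3 + 8.3534*z^2 + 1.5574*z + 1.7655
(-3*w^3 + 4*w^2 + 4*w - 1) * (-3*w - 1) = 9*w^4 - 9*w^3 - 16*w^2 - w + 1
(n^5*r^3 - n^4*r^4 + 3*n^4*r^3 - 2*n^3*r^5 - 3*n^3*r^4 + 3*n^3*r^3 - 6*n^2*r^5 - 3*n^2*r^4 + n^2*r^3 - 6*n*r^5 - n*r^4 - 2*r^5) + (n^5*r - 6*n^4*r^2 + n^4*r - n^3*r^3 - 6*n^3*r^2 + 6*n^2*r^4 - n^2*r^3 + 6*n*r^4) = n^5*r^3 + n^5*r - n^4*r^4 + 3*n^4*r^3 - 6*n^4*r^2 + n^4*r - 2*n^3*r^5 - 3*n^3*r^4 + 2*n^3*r^3 - 6*n^3*r^2 - 6*n^2*r^5 + 3*n^2*r^4 - 6*n*r^5 + 5*n*r^4 - 2*r^5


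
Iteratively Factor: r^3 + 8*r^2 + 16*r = (r + 4)*(r^2 + 4*r) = (r + 4)^2*(r)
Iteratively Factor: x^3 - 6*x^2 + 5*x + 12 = (x + 1)*(x^2 - 7*x + 12) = (x - 3)*(x + 1)*(x - 4)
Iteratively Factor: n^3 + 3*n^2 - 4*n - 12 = (n + 3)*(n^2 - 4) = (n + 2)*(n + 3)*(n - 2)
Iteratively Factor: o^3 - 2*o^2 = (o)*(o^2 - 2*o) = o*(o - 2)*(o)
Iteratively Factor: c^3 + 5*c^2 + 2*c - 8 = (c - 1)*(c^2 + 6*c + 8) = (c - 1)*(c + 4)*(c + 2)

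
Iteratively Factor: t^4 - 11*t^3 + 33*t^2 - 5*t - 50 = (t + 1)*(t^3 - 12*t^2 + 45*t - 50) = (t - 5)*(t + 1)*(t^2 - 7*t + 10) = (t - 5)*(t - 2)*(t + 1)*(t - 5)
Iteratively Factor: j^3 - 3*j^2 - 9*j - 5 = (j + 1)*(j^2 - 4*j - 5) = (j - 5)*(j + 1)*(j + 1)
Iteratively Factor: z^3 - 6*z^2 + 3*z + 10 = (z - 5)*(z^2 - z - 2) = (z - 5)*(z + 1)*(z - 2)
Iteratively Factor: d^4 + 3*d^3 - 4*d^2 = (d)*(d^3 + 3*d^2 - 4*d) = d^2*(d^2 + 3*d - 4) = d^2*(d - 1)*(d + 4)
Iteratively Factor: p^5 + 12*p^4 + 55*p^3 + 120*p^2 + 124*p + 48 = (p + 1)*(p^4 + 11*p^3 + 44*p^2 + 76*p + 48) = (p + 1)*(p + 2)*(p^3 + 9*p^2 + 26*p + 24) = (p + 1)*(p + 2)^2*(p^2 + 7*p + 12) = (p + 1)*(p + 2)^2*(p + 4)*(p + 3)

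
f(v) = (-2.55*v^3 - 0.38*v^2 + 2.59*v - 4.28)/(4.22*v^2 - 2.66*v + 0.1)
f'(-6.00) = -0.62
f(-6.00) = 3.08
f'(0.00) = -1112.58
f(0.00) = -42.80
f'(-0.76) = -2.61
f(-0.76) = -1.17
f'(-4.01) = -0.64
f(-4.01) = 1.83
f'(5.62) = -0.60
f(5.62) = -3.84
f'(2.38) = -0.47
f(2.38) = -1.96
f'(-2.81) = -0.70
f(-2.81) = 1.03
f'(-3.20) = -0.67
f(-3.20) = 1.29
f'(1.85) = -0.23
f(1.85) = -1.76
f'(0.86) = 16.89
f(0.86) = -4.24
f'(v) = (2.66 - 8.44*v)*(-2.55*v^3 - 0.38*v^2 + 2.59*v - 4.28)/(4.22*v^2 - 2.66*v + 0.1)^2 + (-7.65*v^2 - 0.76*v + 2.59)/(4.22*v^2 - 2.66*v + 0.1)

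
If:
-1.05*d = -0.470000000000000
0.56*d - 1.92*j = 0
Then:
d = 0.45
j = 0.13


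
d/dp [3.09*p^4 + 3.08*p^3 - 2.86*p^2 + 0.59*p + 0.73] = 12.36*p^3 + 9.24*p^2 - 5.72*p + 0.59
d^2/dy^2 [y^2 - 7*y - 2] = 2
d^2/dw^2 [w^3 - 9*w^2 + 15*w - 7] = 6*w - 18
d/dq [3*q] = 3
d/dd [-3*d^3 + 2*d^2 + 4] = d*(4 - 9*d)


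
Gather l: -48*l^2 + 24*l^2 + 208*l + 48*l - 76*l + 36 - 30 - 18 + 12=-24*l^2 + 180*l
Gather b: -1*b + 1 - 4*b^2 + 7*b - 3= -4*b^2 + 6*b - 2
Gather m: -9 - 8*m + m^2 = m^2 - 8*m - 9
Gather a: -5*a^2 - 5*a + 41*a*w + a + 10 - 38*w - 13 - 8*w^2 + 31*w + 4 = -5*a^2 + a*(41*w - 4) - 8*w^2 - 7*w + 1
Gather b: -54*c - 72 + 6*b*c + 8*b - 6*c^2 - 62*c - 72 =b*(6*c + 8) - 6*c^2 - 116*c - 144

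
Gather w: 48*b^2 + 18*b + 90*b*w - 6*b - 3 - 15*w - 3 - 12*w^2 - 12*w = 48*b^2 + 12*b - 12*w^2 + w*(90*b - 27) - 6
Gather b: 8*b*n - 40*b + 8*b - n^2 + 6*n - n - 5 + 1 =b*(8*n - 32) - n^2 + 5*n - 4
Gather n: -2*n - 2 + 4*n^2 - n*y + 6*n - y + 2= 4*n^2 + n*(4 - y) - y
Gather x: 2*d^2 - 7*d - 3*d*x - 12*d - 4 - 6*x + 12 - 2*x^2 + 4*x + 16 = 2*d^2 - 19*d - 2*x^2 + x*(-3*d - 2) + 24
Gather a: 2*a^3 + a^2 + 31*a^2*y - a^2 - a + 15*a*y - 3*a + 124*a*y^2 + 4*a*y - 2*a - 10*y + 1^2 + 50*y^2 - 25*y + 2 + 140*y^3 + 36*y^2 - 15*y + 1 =2*a^3 + 31*a^2*y + a*(124*y^2 + 19*y - 6) + 140*y^3 + 86*y^2 - 50*y + 4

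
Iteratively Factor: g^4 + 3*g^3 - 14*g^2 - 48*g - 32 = (g + 2)*(g^3 + g^2 - 16*g - 16) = (g + 1)*(g + 2)*(g^2 - 16) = (g - 4)*(g + 1)*(g + 2)*(g + 4)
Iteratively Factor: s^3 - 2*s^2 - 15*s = (s + 3)*(s^2 - 5*s) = s*(s + 3)*(s - 5)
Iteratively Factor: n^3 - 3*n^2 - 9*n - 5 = (n - 5)*(n^2 + 2*n + 1) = (n - 5)*(n + 1)*(n + 1)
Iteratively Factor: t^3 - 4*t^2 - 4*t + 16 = (t + 2)*(t^2 - 6*t + 8) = (t - 4)*(t + 2)*(t - 2)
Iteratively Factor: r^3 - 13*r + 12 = (r + 4)*(r^2 - 4*r + 3) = (r - 1)*(r + 4)*(r - 3)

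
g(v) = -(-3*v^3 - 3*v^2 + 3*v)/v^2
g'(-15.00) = 3.01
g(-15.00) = -41.80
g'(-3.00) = 3.33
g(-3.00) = -5.00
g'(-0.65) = 10.10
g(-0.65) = 5.67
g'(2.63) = 3.43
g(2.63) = 9.75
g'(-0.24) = 55.08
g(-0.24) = 14.78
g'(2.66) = 3.42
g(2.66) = 9.85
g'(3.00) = 3.33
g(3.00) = 11.00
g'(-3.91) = 3.20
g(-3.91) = -7.96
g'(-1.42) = 4.49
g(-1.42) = 0.85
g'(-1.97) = 3.77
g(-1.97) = -1.39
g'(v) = -(-9*v^2 - 6*v + 3)/v^2 + 2*(-3*v^3 - 3*v^2 + 3*v)/v^3 = 3 + 3/v^2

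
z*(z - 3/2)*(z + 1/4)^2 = z^4 - z^3 - 11*z^2/16 - 3*z/32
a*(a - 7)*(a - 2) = a^3 - 9*a^2 + 14*a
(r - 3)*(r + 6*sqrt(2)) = r^2 - 3*r + 6*sqrt(2)*r - 18*sqrt(2)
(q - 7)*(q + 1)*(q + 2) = q^3 - 4*q^2 - 19*q - 14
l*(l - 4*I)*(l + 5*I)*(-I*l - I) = -I*l^4 + l^3 - I*l^3 + l^2 - 20*I*l^2 - 20*I*l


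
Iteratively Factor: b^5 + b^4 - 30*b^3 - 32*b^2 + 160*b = (b - 2)*(b^4 + 3*b^3 - 24*b^2 - 80*b) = b*(b - 2)*(b^3 + 3*b^2 - 24*b - 80) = b*(b - 5)*(b - 2)*(b^2 + 8*b + 16) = b*(b - 5)*(b - 2)*(b + 4)*(b + 4)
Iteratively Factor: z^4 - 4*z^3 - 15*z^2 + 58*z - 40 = (z - 1)*(z^3 - 3*z^2 - 18*z + 40) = (z - 1)*(z + 4)*(z^2 - 7*z + 10) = (z - 2)*(z - 1)*(z + 4)*(z - 5)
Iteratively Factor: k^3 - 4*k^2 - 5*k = (k + 1)*(k^2 - 5*k) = (k - 5)*(k + 1)*(k)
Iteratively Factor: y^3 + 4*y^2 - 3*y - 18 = (y + 3)*(y^2 + y - 6) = (y - 2)*(y + 3)*(y + 3)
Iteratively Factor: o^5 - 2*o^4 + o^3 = (o - 1)*(o^4 - o^3) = (o - 1)^2*(o^3) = o*(o - 1)^2*(o^2) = o^2*(o - 1)^2*(o)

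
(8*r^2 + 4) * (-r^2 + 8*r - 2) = -8*r^4 + 64*r^3 - 20*r^2 + 32*r - 8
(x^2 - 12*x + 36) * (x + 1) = x^3 - 11*x^2 + 24*x + 36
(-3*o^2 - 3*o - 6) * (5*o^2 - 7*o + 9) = -15*o^4 + 6*o^3 - 36*o^2 + 15*o - 54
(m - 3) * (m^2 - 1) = m^3 - 3*m^2 - m + 3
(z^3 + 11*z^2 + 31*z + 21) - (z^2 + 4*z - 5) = z^3 + 10*z^2 + 27*z + 26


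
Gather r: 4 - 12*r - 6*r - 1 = 3 - 18*r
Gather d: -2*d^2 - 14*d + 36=-2*d^2 - 14*d + 36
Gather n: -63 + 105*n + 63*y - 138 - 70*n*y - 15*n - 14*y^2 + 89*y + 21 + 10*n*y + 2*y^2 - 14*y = n*(90 - 60*y) - 12*y^2 + 138*y - 180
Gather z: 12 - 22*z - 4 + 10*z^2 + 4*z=10*z^2 - 18*z + 8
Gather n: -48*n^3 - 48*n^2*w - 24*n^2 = -48*n^3 + n^2*(-48*w - 24)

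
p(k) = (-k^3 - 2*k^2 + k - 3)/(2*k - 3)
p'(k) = (-3*k^2 - 4*k + 1)/(2*k - 3) - 2*(-k^3 - 2*k^2 + k - 3)/(2*k - 3)^2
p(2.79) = -14.53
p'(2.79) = -1.72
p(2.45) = -14.35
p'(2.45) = 0.99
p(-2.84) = -0.11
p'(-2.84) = 1.34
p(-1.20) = 0.99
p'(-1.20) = 0.09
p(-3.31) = -0.84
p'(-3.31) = 1.76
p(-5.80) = -8.15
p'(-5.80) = 4.14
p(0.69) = 2.22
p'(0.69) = 4.70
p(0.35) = 1.28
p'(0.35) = 1.44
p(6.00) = -31.67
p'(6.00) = -7.52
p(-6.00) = -9.00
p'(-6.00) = 4.33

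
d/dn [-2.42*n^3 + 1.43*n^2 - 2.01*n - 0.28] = -7.26*n^2 + 2.86*n - 2.01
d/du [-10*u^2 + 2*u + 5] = 2 - 20*u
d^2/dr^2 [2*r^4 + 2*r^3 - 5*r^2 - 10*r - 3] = 24*r^2 + 12*r - 10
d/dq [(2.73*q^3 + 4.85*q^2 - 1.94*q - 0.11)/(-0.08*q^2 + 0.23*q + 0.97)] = (-0.2184*q^4 + 1.2558*q^3 + 8.9046*q^2 + 9.3914*q - 1.8565)/(0.0064*q^4 - 0.0368*q^3 - 0.1023*q^2 + 0.4462*q + 0.9409)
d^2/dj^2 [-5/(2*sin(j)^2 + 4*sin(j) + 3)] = 20*(4*sin(j)^4 + 6*sin(j)^3 - 8*sin(j)^2 - 15*sin(j) - 5)/(4*sin(j) - cos(2*j) + 4)^3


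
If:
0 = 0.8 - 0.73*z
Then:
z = 1.10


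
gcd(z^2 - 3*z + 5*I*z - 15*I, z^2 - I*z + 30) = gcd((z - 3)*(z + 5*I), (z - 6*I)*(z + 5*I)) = z + 5*I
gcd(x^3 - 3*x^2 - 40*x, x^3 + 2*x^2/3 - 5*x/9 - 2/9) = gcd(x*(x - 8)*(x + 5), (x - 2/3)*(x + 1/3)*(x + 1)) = 1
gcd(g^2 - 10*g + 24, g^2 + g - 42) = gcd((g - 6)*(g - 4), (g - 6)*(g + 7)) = g - 6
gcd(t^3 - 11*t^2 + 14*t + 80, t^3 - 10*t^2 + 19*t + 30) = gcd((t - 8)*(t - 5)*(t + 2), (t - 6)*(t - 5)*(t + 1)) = t - 5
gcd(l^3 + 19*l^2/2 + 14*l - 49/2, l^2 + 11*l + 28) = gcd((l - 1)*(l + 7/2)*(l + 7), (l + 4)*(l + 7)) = l + 7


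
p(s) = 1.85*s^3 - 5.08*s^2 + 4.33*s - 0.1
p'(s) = 5.55*s^2 - 10.16*s + 4.33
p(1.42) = 1.10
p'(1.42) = 1.09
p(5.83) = 219.07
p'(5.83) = 133.74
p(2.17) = 4.28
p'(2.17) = 8.42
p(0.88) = 1.04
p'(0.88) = -0.31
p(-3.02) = -110.46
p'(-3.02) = 85.63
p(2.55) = 8.58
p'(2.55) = 14.51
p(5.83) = 219.07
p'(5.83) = 133.74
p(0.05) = 0.10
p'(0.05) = 3.84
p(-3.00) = -108.76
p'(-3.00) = 84.76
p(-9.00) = -1799.20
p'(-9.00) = 545.32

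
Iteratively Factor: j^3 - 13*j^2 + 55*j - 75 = (j - 5)*(j^2 - 8*j + 15) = (j - 5)*(j - 3)*(j - 5)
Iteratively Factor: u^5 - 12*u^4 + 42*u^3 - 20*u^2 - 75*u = (u - 3)*(u^4 - 9*u^3 + 15*u^2 + 25*u) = (u - 5)*(u - 3)*(u^3 - 4*u^2 - 5*u) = (u - 5)^2*(u - 3)*(u^2 + u) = (u - 5)^2*(u - 3)*(u + 1)*(u)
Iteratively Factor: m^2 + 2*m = (m)*(m + 2)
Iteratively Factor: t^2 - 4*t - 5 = (t + 1)*(t - 5)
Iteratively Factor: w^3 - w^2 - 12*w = (w)*(w^2 - w - 12) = w*(w + 3)*(w - 4)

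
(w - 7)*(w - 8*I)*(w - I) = w^3 - 7*w^2 - 9*I*w^2 - 8*w + 63*I*w + 56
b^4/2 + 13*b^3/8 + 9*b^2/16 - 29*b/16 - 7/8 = (b/2 + 1/4)*(b - 1)*(b + 7/4)*(b + 2)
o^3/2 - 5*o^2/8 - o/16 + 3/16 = (o/2 + 1/4)*(o - 1)*(o - 3/4)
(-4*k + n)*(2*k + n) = -8*k^2 - 2*k*n + n^2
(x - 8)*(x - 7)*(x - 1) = x^3 - 16*x^2 + 71*x - 56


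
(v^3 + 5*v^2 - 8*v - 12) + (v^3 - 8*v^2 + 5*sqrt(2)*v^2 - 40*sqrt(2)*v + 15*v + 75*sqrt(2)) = 2*v^3 - 3*v^2 + 5*sqrt(2)*v^2 - 40*sqrt(2)*v + 7*v - 12 + 75*sqrt(2)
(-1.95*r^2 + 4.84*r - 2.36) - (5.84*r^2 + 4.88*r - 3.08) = -7.79*r^2 - 0.04*r + 0.72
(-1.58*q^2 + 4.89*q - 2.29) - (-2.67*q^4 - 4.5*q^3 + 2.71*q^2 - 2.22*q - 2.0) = 2.67*q^4 + 4.5*q^3 - 4.29*q^2 + 7.11*q - 0.29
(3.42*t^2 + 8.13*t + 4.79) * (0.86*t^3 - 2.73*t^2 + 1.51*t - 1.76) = 2.9412*t^5 - 2.3448*t^4 - 12.9113*t^3 - 6.8196*t^2 - 7.0759*t - 8.4304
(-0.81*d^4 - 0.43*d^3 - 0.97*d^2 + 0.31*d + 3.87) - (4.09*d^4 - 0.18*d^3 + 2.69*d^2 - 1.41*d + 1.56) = -4.9*d^4 - 0.25*d^3 - 3.66*d^2 + 1.72*d + 2.31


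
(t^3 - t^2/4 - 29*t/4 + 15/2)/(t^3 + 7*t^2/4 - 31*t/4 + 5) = (t^2 + t - 6)/(t^2 + 3*t - 4)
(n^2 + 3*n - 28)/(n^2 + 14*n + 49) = (n - 4)/(n + 7)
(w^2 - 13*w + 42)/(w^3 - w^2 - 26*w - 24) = (w - 7)/(w^2 + 5*w + 4)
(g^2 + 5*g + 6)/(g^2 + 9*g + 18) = (g + 2)/(g + 6)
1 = 1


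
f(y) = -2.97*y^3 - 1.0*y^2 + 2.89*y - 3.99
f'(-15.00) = -1971.86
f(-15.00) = 9751.41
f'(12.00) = -1304.15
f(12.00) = -5245.47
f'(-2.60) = -52.14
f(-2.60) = 33.94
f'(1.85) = -31.30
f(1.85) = -20.87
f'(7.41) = -501.16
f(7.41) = -1245.88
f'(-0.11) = 3.00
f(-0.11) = -4.32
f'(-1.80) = -22.38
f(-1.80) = 4.89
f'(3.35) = -103.80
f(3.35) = -117.19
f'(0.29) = 1.56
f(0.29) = -3.31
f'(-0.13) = 3.00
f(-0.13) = -4.38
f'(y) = -8.91*y^2 - 2.0*y + 2.89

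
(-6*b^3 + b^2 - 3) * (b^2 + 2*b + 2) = -6*b^5 - 11*b^4 - 10*b^3 - b^2 - 6*b - 6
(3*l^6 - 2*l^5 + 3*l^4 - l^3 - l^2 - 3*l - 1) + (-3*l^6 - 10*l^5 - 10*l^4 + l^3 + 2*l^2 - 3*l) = -12*l^5 - 7*l^4 + l^2 - 6*l - 1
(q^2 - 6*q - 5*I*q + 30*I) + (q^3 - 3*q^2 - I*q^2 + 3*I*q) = q^3 - 2*q^2 - I*q^2 - 6*q - 2*I*q + 30*I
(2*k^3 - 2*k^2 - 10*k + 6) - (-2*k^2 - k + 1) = 2*k^3 - 9*k + 5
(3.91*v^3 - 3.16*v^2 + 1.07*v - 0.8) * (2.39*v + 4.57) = 9.3449*v^4 + 10.3163*v^3 - 11.8839*v^2 + 2.9779*v - 3.656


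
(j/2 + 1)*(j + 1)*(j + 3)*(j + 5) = j^4/2 + 11*j^3/2 + 41*j^2/2 + 61*j/2 + 15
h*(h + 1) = h^2 + h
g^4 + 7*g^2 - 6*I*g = g*(g - 2*I)*(g - I)*(g + 3*I)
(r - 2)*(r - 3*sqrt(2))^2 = r^3 - 6*sqrt(2)*r^2 - 2*r^2 + 12*sqrt(2)*r + 18*r - 36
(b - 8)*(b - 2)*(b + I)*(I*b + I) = I*b^4 - b^3 - 9*I*b^3 + 9*b^2 + 6*I*b^2 - 6*b + 16*I*b - 16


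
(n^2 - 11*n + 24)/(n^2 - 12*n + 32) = (n - 3)/(n - 4)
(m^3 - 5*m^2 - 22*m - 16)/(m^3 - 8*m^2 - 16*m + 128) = (m^2 + 3*m + 2)/(m^2 - 16)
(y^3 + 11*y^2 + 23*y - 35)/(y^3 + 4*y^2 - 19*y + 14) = (y + 5)/(y - 2)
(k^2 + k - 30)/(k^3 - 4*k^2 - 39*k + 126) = (k - 5)/(k^2 - 10*k + 21)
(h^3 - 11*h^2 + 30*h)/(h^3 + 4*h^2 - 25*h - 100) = h*(h - 6)/(h^2 + 9*h + 20)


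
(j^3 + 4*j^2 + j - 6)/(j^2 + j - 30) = (j^3 + 4*j^2 + j - 6)/(j^2 + j - 30)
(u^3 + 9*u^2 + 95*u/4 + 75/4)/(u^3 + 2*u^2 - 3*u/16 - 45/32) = 8*(2*u^2 + 15*u + 25)/(16*u^2 + 8*u - 15)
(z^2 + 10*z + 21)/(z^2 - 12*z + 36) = (z^2 + 10*z + 21)/(z^2 - 12*z + 36)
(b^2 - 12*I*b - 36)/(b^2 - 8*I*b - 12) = (b - 6*I)/(b - 2*I)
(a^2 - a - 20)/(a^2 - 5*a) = (a + 4)/a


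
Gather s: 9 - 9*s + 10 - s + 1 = 20 - 10*s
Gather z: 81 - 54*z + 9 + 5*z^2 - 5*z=5*z^2 - 59*z + 90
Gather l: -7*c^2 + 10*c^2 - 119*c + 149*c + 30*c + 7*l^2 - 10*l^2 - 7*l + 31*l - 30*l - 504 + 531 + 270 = 3*c^2 + 60*c - 3*l^2 - 6*l + 297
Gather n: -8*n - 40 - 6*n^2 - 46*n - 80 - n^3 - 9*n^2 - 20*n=-n^3 - 15*n^2 - 74*n - 120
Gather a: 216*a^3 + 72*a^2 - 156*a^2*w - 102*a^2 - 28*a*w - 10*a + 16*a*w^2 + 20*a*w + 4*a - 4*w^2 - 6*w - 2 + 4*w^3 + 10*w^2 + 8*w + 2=216*a^3 + a^2*(-156*w - 30) + a*(16*w^2 - 8*w - 6) + 4*w^3 + 6*w^2 + 2*w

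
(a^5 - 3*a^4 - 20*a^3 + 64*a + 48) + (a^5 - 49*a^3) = 2*a^5 - 3*a^4 - 69*a^3 + 64*a + 48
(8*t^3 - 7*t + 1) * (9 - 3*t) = -24*t^4 + 72*t^3 + 21*t^2 - 66*t + 9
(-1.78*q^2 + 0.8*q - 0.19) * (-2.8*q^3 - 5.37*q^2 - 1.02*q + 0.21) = 4.984*q^5 + 7.3186*q^4 - 1.9484*q^3 - 0.1695*q^2 + 0.3618*q - 0.0399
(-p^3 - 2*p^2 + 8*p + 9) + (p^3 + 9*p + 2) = -2*p^2 + 17*p + 11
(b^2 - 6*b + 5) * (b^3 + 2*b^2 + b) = b^5 - 4*b^4 - 6*b^3 + 4*b^2 + 5*b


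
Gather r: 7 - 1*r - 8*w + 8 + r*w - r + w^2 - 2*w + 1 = r*(w - 2) + w^2 - 10*w + 16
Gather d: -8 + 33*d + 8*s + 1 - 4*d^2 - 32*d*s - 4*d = -4*d^2 + d*(29 - 32*s) + 8*s - 7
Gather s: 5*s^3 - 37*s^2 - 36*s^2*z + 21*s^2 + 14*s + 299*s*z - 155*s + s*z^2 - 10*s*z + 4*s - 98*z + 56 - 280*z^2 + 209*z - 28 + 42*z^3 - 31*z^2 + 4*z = 5*s^3 + s^2*(-36*z - 16) + s*(z^2 + 289*z - 137) + 42*z^3 - 311*z^2 + 115*z + 28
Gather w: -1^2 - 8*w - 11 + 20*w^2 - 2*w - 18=20*w^2 - 10*w - 30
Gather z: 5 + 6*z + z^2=z^2 + 6*z + 5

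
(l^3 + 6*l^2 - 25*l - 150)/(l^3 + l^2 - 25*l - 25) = (l + 6)/(l + 1)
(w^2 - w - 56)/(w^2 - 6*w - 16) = (w + 7)/(w + 2)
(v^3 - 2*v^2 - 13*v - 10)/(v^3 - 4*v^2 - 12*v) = (v^2 - 4*v - 5)/(v*(v - 6))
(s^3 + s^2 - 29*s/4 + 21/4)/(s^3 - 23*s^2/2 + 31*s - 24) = (2*s^2 + 5*s - 7)/(2*(s^2 - 10*s + 16))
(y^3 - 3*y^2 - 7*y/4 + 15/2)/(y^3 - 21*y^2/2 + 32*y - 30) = (y + 3/2)/(y - 6)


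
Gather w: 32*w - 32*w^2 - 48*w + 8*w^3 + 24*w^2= 8*w^3 - 8*w^2 - 16*w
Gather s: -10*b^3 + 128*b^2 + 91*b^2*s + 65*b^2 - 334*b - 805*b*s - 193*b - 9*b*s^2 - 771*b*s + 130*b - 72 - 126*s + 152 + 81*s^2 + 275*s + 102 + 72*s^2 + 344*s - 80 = -10*b^3 + 193*b^2 - 397*b + s^2*(153 - 9*b) + s*(91*b^2 - 1576*b + 493) + 102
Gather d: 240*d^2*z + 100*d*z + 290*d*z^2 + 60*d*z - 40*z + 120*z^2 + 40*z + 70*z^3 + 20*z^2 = 240*d^2*z + d*(290*z^2 + 160*z) + 70*z^3 + 140*z^2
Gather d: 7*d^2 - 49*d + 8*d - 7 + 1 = 7*d^2 - 41*d - 6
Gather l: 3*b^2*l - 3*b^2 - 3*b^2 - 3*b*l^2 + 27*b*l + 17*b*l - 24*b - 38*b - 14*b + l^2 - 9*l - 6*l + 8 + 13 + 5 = -6*b^2 - 76*b + l^2*(1 - 3*b) + l*(3*b^2 + 44*b - 15) + 26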